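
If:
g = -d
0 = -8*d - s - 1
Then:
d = -s/8 - 1/8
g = s/8 + 1/8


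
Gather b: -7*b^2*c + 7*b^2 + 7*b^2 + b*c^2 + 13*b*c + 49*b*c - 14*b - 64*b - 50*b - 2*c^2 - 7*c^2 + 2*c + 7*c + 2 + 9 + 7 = b^2*(14 - 7*c) + b*(c^2 + 62*c - 128) - 9*c^2 + 9*c + 18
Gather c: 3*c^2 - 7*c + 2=3*c^2 - 7*c + 2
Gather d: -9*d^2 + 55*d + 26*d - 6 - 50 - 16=-9*d^2 + 81*d - 72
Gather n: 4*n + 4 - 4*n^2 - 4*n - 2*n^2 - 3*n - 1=-6*n^2 - 3*n + 3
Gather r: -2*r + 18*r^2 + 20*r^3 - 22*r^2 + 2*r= 20*r^3 - 4*r^2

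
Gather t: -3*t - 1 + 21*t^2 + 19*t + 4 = 21*t^2 + 16*t + 3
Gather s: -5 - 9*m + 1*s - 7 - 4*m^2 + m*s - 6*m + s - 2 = -4*m^2 - 15*m + s*(m + 2) - 14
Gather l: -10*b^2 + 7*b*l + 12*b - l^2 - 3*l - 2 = -10*b^2 + 12*b - l^2 + l*(7*b - 3) - 2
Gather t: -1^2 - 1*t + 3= 2 - t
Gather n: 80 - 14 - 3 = 63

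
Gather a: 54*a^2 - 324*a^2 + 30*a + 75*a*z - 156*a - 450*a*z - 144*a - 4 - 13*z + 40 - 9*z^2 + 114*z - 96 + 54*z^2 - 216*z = -270*a^2 + a*(-375*z - 270) + 45*z^2 - 115*z - 60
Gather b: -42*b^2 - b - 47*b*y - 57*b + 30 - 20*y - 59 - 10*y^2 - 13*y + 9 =-42*b^2 + b*(-47*y - 58) - 10*y^2 - 33*y - 20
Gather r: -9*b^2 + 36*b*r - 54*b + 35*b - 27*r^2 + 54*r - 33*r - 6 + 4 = -9*b^2 - 19*b - 27*r^2 + r*(36*b + 21) - 2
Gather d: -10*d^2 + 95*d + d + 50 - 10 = -10*d^2 + 96*d + 40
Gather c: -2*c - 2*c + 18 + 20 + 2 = 40 - 4*c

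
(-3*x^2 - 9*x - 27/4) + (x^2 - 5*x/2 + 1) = -2*x^2 - 23*x/2 - 23/4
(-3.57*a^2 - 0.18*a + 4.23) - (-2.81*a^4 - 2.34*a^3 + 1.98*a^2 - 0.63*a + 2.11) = 2.81*a^4 + 2.34*a^3 - 5.55*a^2 + 0.45*a + 2.12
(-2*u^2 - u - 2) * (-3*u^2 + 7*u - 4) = 6*u^4 - 11*u^3 + 7*u^2 - 10*u + 8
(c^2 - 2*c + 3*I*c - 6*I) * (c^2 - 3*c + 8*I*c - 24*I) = c^4 - 5*c^3 + 11*I*c^3 - 18*c^2 - 55*I*c^2 + 120*c + 66*I*c - 144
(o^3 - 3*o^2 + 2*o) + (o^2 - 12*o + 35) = o^3 - 2*o^2 - 10*o + 35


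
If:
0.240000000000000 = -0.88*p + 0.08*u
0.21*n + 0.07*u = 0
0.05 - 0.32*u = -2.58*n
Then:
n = -0.01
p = -0.27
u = 0.04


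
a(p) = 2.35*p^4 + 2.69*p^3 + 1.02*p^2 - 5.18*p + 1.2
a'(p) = 9.4*p^3 + 8.07*p^2 + 2.04*p - 5.18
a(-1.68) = 18.75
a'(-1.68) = -30.40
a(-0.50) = 3.86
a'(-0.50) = -5.36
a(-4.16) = 550.53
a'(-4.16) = -550.73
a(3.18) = 321.86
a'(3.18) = 385.19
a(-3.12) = 168.27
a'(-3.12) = -218.48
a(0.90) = 0.87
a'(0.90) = 10.05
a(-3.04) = 151.51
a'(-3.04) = -200.89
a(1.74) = 30.99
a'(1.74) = 72.32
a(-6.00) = 2533.56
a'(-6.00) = -1757.30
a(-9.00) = 13587.78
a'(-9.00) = -6222.47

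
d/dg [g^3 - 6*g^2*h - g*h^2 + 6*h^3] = 3*g^2 - 12*g*h - h^2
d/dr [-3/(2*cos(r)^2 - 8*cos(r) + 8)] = -3*sin(r)/(cos(r) - 2)^3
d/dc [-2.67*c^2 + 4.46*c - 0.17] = 4.46 - 5.34*c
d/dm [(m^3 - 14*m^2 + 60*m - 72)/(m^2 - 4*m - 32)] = (m^4 - 8*m^3 - 100*m^2 + 1040*m - 2208)/(m^4 - 8*m^3 - 48*m^2 + 256*m + 1024)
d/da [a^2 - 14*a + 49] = 2*a - 14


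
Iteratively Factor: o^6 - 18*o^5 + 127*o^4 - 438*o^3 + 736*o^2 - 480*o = (o - 5)*(o^5 - 13*o^4 + 62*o^3 - 128*o^2 + 96*o) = (o - 5)*(o - 4)*(o^4 - 9*o^3 + 26*o^2 - 24*o) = (o - 5)*(o - 4)^2*(o^3 - 5*o^2 + 6*o) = (o - 5)*(o - 4)^2*(o - 2)*(o^2 - 3*o) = o*(o - 5)*(o - 4)^2*(o - 2)*(o - 3)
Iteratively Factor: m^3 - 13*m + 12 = (m - 1)*(m^2 + m - 12) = (m - 1)*(m + 4)*(m - 3)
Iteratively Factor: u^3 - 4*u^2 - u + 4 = (u - 1)*(u^2 - 3*u - 4) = (u - 1)*(u + 1)*(u - 4)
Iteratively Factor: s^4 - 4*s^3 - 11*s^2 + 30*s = (s - 5)*(s^3 + s^2 - 6*s) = (s - 5)*(s + 3)*(s^2 - 2*s) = s*(s - 5)*(s + 3)*(s - 2)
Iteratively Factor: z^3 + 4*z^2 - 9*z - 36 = (z - 3)*(z^2 + 7*z + 12) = (z - 3)*(z + 4)*(z + 3)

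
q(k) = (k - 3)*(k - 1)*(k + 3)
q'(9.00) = 216.00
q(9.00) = 576.00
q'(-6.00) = 111.00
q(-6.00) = -189.00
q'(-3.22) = 28.55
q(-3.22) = -5.77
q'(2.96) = 11.36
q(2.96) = -0.47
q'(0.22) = -9.29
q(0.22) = 6.98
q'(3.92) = 29.26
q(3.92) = 18.59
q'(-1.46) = 0.31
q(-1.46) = 16.90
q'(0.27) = -9.32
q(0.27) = 6.52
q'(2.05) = -0.49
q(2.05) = -5.04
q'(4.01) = 31.22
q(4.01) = 21.31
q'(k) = (k - 3)*(k - 1) + (k - 3)*(k + 3) + (k - 1)*(k + 3) = 3*k^2 - 2*k - 9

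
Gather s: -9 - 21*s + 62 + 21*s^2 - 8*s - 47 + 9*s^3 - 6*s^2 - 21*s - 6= 9*s^3 + 15*s^2 - 50*s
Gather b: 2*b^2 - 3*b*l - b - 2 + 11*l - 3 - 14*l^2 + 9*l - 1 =2*b^2 + b*(-3*l - 1) - 14*l^2 + 20*l - 6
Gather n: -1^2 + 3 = 2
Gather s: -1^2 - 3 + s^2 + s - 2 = s^2 + s - 6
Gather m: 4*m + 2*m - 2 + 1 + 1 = 6*m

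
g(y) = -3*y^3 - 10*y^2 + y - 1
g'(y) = -9*y^2 - 20*y + 1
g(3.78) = -302.13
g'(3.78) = -203.20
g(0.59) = -4.51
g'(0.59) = -13.93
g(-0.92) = -8.05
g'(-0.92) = 11.78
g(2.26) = -84.45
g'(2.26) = -90.17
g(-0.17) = -1.44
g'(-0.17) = 4.14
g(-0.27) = -1.94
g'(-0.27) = 5.74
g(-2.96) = -13.77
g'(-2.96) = -18.65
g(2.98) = -166.21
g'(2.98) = -138.52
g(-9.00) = 1367.00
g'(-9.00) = -548.00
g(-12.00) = 3731.00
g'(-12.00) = -1055.00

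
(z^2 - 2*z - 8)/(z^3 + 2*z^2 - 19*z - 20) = (z + 2)/(z^2 + 6*z + 5)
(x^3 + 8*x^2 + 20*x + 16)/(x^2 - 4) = (x^2 + 6*x + 8)/(x - 2)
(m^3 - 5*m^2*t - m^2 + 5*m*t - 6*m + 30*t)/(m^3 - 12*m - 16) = (m^2 - 5*m*t - 3*m + 15*t)/(m^2 - 2*m - 8)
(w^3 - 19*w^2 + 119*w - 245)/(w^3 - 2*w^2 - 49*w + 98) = (w^2 - 12*w + 35)/(w^2 + 5*w - 14)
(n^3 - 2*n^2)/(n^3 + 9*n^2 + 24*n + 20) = n^2*(n - 2)/(n^3 + 9*n^2 + 24*n + 20)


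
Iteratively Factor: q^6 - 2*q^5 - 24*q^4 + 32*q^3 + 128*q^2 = (q - 4)*(q^5 + 2*q^4 - 16*q^3 - 32*q^2) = (q - 4)*(q + 2)*(q^4 - 16*q^2) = (q - 4)^2*(q + 2)*(q^3 + 4*q^2) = q*(q - 4)^2*(q + 2)*(q^2 + 4*q) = q*(q - 4)^2*(q + 2)*(q + 4)*(q)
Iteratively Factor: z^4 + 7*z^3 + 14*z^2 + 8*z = (z)*(z^3 + 7*z^2 + 14*z + 8) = z*(z + 1)*(z^2 + 6*z + 8) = z*(z + 1)*(z + 2)*(z + 4)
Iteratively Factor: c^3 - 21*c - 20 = (c - 5)*(c^2 + 5*c + 4) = (c - 5)*(c + 1)*(c + 4)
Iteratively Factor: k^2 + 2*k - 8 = (k - 2)*(k + 4)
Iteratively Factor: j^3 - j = (j)*(j^2 - 1) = j*(j - 1)*(j + 1)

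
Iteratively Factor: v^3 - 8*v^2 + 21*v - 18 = (v - 3)*(v^2 - 5*v + 6) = (v - 3)^2*(v - 2)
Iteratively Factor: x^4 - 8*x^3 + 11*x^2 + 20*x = (x - 4)*(x^3 - 4*x^2 - 5*x) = x*(x - 4)*(x^2 - 4*x - 5) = x*(x - 5)*(x - 4)*(x + 1)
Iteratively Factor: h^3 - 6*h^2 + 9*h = (h - 3)*(h^2 - 3*h) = h*(h - 3)*(h - 3)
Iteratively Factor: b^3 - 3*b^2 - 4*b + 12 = (b - 3)*(b^2 - 4) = (b - 3)*(b + 2)*(b - 2)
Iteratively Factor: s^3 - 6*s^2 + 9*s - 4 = (s - 1)*(s^2 - 5*s + 4) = (s - 4)*(s - 1)*(s - 1)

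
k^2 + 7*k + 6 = (k + 1)*(k + 6)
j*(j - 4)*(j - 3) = j^3 - 7*j^2 + 12*j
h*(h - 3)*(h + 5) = h^3 + 2*h^2 - 15*h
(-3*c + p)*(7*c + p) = -21*c^2 + 4*c*p + p^2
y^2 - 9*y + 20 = (y - 5)*(y - 4)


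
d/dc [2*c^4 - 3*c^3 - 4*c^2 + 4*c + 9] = 8*c^3 - 9*c^2 - 8*c + 4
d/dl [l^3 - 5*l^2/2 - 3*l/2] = 3*l^2 - 5*l - 3/2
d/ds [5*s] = 5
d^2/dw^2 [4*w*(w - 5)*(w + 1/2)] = 24*w - 36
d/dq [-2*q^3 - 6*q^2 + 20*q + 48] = -6*q^2 - 12*q + 20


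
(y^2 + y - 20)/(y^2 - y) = (y^2 + y - 20)/(y*(y - 1))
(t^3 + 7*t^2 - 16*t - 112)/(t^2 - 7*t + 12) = (t^2 + 11*t + 28)/(t - 3)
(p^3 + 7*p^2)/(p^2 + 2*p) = p*(p + 7)/(p + 2)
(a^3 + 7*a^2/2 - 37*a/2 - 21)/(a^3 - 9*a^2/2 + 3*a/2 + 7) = (a + 6)/(a - 2)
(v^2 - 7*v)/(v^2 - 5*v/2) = 2*(v - 7)/(2*v - 5)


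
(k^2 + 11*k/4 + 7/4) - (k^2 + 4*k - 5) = 27/4 - 5*k/4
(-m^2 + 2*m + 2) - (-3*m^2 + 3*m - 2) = 2*m^2 - m + 4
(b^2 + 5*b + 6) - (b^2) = 5*b + 6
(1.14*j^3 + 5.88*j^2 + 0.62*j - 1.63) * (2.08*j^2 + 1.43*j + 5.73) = 2.3712*j^5 + 13.8606*j^4 + 16.2302*j^3 + 31.1886*j^2 + 1.2217*j - 9.3399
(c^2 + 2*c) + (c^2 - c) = 2*c^2 + c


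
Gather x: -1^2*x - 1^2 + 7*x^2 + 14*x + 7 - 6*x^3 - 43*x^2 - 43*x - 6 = -6*x^3 - 36*x^2 - 30*x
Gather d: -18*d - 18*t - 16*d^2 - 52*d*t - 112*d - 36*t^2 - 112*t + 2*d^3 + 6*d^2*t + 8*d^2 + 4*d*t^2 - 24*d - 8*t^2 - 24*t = 2*d^3 + d^2*(6*t - 8) + d*(4*t^2 - 52*t - 154) - 44*t^2 - 154*t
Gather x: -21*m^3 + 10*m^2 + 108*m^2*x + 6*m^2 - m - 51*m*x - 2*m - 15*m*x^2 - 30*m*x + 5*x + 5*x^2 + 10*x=-21*m^3 + 16*m^2 - 3*m + x^2*(5 - 15*m) + x*(108*m^2 - 81*m + 15)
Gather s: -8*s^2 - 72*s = -8*s^2 - 72*s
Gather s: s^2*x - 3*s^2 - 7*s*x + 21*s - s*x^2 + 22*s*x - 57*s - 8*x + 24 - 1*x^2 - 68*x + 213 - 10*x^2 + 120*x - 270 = s^2*(x - 3) + s*(-x^2 + 15*x - 36) - 11*x^2 + 44*x - 33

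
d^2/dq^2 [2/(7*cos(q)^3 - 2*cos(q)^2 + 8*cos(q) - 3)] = 2*((53*cos(q) - 16*cos(2*q) + 63*cos(3*q))*(7*cos(q)^3 - 2*cos(q)^2 + 8*cos(q) - 3)/4 + 2*(21*cos(q)^2 - 4*cos(q) + 8)^2*sin(q)^2)/(7*cos(q)^3 - 2*cos(q)^2 + 8*cos(q) - 3)^3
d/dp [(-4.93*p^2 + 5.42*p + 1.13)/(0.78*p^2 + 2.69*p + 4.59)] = (-17.4893*p^2 - 47.0202*p + 21.8381)/(0.6084*p^4 + 4.1964*p^3 + 14.3965*p^2 + 24.6942*p + 21.0681)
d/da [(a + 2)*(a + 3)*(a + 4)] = 3*a^2 + 18*a + 26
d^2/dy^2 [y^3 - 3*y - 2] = 6*y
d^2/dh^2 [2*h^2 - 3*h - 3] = 4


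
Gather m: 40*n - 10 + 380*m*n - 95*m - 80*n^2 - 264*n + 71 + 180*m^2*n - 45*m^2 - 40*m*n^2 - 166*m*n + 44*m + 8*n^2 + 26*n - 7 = m^2*(180*n - 45) + m*(-40*n^2 + 214*n - 51) - 72*n^2 - 198*n + 54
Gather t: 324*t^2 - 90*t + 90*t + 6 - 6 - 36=324*t^2 - 36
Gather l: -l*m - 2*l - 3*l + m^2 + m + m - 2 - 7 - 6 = l*(-m - 5) + m^2 + 2*m - 15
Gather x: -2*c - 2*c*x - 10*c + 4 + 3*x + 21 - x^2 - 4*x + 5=-12*c - x^2 + x*(-2*c - 1) + 30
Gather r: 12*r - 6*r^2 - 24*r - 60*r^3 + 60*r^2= -60*r^3 + 54*r^2 - 12*r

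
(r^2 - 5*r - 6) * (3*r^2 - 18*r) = 3*r^4 - 33*r^3 + 72*r^2 + 108*r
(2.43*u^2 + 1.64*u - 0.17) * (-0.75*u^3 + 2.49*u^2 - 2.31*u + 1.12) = -1.8225*u^5 + 4.8207*u^4 - 1.4022*u^3 - 1.4901*u^2 + 2.2295*u - 0.1904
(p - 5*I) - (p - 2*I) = -3*I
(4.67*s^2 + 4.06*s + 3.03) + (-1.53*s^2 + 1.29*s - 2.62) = 3.14*s^2 + 5.35*s + 0.41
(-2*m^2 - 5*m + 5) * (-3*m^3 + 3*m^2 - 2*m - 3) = 6*m^5 + 9*m^4 - 26*m^3 + 31*m^2 + 5*m - 15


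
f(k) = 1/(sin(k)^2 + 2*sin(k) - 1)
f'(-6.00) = -18.64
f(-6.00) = -2.75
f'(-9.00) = 0.39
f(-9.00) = -0.60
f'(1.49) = -0.08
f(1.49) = 0.50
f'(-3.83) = 5.56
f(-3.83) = 1.48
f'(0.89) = -1.67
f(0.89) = 0.86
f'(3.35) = 0.83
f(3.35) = -0.73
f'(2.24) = 1.58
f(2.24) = 0.84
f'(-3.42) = 17.45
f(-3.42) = -2.67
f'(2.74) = 597.91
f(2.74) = -15.28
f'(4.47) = 0.00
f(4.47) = -0.50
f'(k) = (-2*sin(k)*cos(k) - 2*cos(k))/(sin(k)^2 + 2*sin(k) - 1)^2 = -2*(sin(k) + 1)*cos(k)/(2*sin(k) - cos(k)^2)^2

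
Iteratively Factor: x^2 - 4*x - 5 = (x - 5)*(x + 1)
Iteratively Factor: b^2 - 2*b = (b)*(b - 2)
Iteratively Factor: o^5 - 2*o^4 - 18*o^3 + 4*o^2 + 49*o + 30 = (o + 1)*(o^4 - 3*o^3 - 15*o^2 + 19*o + 30) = (o + 1)^2*(o^3 - 4*o^2 - 11*o + 30) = (o - 5)*(o + 1)^2*(o^2 + o - 6) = (o - 5)*(o + 1)^2*(o + 3)*(o - 2)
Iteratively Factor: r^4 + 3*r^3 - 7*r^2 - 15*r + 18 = (r - 2)*(r^3 + 5*r^2 + 3*r - 9) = (r - 2)*(r - 1)*(r^2 + 6*r + 9) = (r - 2)*(r - 1)*(r + 3)*(r + 3)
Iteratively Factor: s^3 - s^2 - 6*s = (s + 2)*(s^2 - 3*s) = s*(s + 2)*(s - 3)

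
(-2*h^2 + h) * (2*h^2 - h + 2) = -4*h^4 + 4*h^3 - 5*h^2 + 2*h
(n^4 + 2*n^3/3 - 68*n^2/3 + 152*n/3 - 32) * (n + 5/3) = n^5 + 7*n^4/3 - 194*n^3/9 + 116*n^2/9 + 472*n/9 - 160/3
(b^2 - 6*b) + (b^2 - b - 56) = 2*b^2 - 7*b - 56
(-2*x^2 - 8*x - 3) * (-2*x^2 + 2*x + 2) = 4*x^4 + 12*x^3 - 14*x^2 - 22*x - 6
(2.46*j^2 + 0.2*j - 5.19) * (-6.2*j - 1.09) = -15.252*j^3 - 3.9214*j^2 + 31.96*j + 5.6571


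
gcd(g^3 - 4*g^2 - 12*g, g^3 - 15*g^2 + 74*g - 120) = g - 6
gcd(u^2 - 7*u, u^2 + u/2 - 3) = 1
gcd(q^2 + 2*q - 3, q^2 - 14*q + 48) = 1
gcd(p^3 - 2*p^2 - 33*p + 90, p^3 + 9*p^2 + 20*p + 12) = p + 6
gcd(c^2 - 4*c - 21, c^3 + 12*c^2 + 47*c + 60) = c + 3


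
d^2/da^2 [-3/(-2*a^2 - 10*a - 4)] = 3*(-a^2 - 5*a + (2*a + 5)^2 - 2)/(a^2 + 5*a + 2)^3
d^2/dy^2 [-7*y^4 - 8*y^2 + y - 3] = -84*y^2 - 16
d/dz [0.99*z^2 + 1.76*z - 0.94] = 1.98*z + 1.76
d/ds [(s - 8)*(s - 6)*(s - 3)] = 3*s^2 - 34*s + 90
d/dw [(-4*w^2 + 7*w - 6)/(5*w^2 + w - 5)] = (-39*w^2 + 100*w - 29)/(25*w^4 + 10*w^3 - 49*w^2 - 10*w + 25)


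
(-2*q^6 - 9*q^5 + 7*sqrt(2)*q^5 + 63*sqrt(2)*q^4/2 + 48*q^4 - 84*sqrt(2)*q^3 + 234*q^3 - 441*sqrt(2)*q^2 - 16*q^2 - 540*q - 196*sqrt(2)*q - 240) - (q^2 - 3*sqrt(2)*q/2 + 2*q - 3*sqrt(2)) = -2*q^6 - 9*q^5 + 7*sqrt(2)*q^5 + 63*sqrt(2)*q^4/2 + 48*q^4 - 84*sqrt(2)*q^3 + 234*q^3 - 441*sqrt(2)*q^2 - 17*q^2 - 542*q - 389*sqrt(2)*q/2 - 240 + 3*sqrt(2)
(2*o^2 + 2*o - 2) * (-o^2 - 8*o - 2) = -2*o^4 - 18*o^3 - 18*o^2 + 12*o + 4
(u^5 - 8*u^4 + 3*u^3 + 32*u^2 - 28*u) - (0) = u^5 - 8*u^4 + 3*u^3 + 32*u^2 - 28*u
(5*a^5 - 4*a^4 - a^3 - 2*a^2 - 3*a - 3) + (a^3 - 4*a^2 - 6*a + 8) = 5*a^5 - 4*a^4 - 6*a^2 - 9*a + 5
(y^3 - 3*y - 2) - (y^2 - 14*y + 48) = y^3 - y^2 + 11*y - 50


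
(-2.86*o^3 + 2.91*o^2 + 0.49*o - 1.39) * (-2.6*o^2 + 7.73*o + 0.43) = 7.436*o^5 - 29.6738*o^4 + 19.9905*o^3 + 8.653*o^2 - 10.534*o - 0.5977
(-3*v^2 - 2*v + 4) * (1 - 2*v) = 6*v^3 + v^2 - 10*v + 4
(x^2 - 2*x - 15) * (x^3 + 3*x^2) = x^5 + x^4 - 21*x^3 - 45*x^2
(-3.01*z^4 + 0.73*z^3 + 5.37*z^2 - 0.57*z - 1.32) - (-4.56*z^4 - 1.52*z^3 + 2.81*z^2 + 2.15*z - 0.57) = 1.55*z^4 + 2.25*z^3 + 2.56*z^2 - 2.72*z - 0.75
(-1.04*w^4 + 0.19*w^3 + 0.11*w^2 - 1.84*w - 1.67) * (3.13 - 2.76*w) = 2.8704*w^5 - 3.7796*w^4 + 0.2911*w^3 + 5.4227*w^2 - 1.15*w - 5.2271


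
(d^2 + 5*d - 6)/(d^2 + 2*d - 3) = (d + 6)/(d + 3)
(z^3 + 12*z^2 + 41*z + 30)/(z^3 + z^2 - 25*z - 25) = (z + 6)/(z - 5)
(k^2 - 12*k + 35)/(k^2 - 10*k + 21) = (k - 5)/(k - 3)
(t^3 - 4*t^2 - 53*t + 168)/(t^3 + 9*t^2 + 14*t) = (t^2 - 11*t + 24)/(t*(t + 2))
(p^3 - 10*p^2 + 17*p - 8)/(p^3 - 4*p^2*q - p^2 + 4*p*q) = (p^2 - 9*p + 8)/(p*(p - 4*q))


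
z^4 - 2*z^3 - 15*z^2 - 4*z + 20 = (z - 5)*(z - 1)*(z + 2)^2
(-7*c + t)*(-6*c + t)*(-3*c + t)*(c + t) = -126*c^4 - 45*c^3*t + 65*c^2*t^2 - 15*c*t^3 + t^4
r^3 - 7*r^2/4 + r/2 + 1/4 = (r - 1)^2*(r + 1/4)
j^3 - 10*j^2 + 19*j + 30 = (j - 6)*(j - 5)*(j + 1)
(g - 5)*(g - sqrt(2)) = g^2 - 5*g - sqrt(2)*g + 5*sqrt(2)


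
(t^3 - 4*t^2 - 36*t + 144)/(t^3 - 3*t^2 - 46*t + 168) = (t + 6)/(t + 7)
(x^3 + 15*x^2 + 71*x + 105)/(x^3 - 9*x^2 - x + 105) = (x^2 + 12*x + 35)/(x^2 - 12*x + 35)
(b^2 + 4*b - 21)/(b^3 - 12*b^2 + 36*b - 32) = (b^2 + 4*b - 21)/(b^3 - 12*b^2 + 36*b - 32)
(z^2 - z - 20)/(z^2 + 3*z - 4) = (z - 5)/(z - 1)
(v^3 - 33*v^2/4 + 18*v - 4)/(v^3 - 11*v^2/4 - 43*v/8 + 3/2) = 2*(v - 4)/(2*v + 3)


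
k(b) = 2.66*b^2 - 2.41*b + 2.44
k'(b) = 5.32*b - 2.41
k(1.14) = 3.15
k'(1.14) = 3.65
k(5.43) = 67.78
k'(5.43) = 26.48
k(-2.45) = 24.31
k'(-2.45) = -15.44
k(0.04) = 2.35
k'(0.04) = -2.20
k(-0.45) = 4.06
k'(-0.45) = -4.80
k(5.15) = 60.58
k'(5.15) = 24.99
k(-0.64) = 5.07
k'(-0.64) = -5.81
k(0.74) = 2.11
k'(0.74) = 1.53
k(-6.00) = 112.66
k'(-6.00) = -34.33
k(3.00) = 19.15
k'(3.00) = 13.55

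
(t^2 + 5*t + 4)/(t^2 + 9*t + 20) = (t + 1)/(t + 5)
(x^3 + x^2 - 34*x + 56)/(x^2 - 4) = (x^2 + 3*x - 28)/(x + 2)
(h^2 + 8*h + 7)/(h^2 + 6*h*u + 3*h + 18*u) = (h^2 + 8*h + 7)/(h^2 + 6*h*u + 3*h + 18*u)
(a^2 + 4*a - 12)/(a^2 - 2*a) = (a + 6)/a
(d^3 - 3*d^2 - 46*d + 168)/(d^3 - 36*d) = (d^2 + 3*d - 28)/(d*(d + 6))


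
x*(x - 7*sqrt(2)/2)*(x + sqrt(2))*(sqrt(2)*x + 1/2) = sqrt(2)*x^4 - 9*x^3/2 - 33*sqrt(2)*x^2/4 - 7*x/2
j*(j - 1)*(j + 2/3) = j^3 - j^2/3 - 2*j/3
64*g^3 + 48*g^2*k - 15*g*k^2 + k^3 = (-8*g + k)^2*(g + k)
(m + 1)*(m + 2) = m^2 + 3*m + 2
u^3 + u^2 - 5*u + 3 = (u - 1)^2*(u + 3)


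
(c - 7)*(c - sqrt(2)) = c^2 - 7*c - sqrt(2)*c + 7*sqrt(2)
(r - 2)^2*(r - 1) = r^3 - 5*r^2 + 8*r - 4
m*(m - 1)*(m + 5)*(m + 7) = m^4 + 11*m^3 + 23*m^2 - 35*m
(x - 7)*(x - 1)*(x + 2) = x^3 - 6*x^2 - 9*x + 14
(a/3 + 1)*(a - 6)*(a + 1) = a^3/3 - 2*a^2/3 - 7*a - 6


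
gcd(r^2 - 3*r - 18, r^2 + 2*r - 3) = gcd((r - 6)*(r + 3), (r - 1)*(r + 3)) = r + 3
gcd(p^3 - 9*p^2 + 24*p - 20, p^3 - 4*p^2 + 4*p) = p^2 - 4*p + 4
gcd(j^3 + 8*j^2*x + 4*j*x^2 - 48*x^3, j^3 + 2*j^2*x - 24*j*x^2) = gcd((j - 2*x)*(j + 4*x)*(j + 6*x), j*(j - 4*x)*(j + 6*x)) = j + 6*x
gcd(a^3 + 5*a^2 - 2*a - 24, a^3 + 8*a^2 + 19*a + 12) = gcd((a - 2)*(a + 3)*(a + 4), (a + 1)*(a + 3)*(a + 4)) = a^2 + 7*a + 12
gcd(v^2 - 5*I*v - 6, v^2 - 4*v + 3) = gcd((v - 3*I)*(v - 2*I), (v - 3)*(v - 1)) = 1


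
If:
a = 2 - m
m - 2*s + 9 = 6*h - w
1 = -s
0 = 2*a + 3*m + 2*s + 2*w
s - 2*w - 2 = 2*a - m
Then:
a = 3/4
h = 85/48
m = 5/4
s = -1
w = -13/8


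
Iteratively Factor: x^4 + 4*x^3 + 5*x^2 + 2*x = (x + 1)*(x^3 + 3*x^2 + 2*x) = x*(x + 1)*(x^2 + 3*x + 2) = x*(x + 1)^2*(x + 2)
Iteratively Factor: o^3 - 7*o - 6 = (o - 3)*(o^2 + 3*o + 2) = (o - 3)*(o + 1)*(o + 2)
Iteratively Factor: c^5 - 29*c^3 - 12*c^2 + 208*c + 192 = (c - 4)*(c^4 + 4*c^3 - 13*c^2 - 64*c - 48) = (c - 4)^2*(c^3 + 8*c^2 + 19*c + 12) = (c - 4)^2*(c + 3)*(c^2 + 5*c + 4) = (c - 4)^2*(c + 1)*(c + 3)*(c + 4)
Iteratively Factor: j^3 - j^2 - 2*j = (j - 2)*(j^2 + j) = (j - 2)*(j + 1)*(j)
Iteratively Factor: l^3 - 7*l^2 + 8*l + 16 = (l - 4)*(l^2 - 3*l - 4) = (l - 4)*(l + 1)*(l - 4)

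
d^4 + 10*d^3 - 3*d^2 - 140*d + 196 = (d - 2)^2*(d + 7)^2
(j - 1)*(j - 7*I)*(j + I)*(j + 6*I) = j^4 - j^3 + 43*j^2 - 43*j + 42*I*j - 42*I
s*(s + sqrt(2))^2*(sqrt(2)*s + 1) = sqrt(2)*s^4 + 5*s^3 + 4*sqrt(2)*s^2 + 2*s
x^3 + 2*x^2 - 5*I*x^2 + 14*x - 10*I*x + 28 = (x + 2)*(x - 7*I)*(x + 2*I)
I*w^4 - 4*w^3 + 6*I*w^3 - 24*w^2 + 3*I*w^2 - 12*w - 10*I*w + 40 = (w + 2)*(w + 5)*(w + 4*I)*(I*w - I)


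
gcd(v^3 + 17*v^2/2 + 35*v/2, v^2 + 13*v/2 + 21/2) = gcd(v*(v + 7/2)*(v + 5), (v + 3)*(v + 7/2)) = v + 7/2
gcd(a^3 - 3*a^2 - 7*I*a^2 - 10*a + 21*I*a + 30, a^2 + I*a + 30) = a - 5*I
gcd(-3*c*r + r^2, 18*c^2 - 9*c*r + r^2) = -3*c + r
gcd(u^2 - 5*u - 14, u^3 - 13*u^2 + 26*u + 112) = u^2 - 5*u - 14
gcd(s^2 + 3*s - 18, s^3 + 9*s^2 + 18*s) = s + 6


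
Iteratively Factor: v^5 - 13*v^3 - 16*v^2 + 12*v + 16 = (v + 2)*(v^4 - 2*v^3 - 9*v^2 + 2*v + 8) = (v + 2)^2*(v^3 - 4*v^2 - v + 4) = (v - 1)*(v + 2)^2*(v^2 - 3*v - 4) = (v - 4)*(v - 1)*(v + 2)^2*(v + 1)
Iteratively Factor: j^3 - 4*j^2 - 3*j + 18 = (j - 3)*(j^2 - j - 6) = (j - 3)*(j + 2)*(j - 3)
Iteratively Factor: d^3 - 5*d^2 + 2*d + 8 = (d - 4)*(d^2 - d - 2) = (d - 4)*(d - 2)*(d + 1)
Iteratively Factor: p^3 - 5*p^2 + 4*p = (p)*(p^2 - 5*p + 4) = p*(p - 4)*(p - 1)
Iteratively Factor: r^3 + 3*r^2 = (r + 3)*(r^2) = r*(r + 3)*(r)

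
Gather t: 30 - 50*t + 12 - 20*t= 42 - 70*t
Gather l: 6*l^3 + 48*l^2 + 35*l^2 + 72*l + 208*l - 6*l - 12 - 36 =6*l^3 + 83*l^2 + 274*l - 48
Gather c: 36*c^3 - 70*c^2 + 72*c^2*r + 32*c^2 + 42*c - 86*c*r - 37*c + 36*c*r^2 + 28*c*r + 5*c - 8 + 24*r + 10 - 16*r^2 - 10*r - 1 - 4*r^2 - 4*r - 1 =36*c^3 + c^2*(72*r - 38) + c*(36*r^2 - 58*r + 10) - 20*r^2 + 10*r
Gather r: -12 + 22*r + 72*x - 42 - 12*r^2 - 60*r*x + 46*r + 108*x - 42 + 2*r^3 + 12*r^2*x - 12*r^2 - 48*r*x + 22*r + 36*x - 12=2*r^3 + r^2*(12*x - 24) + r*(90 - 108*x) + 216*x - 108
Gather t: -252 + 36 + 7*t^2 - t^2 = 6*t^2 - 216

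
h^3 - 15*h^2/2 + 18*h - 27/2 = (h - 3)^2*(h - 3/2)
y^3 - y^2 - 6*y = y*(y - 3)*(y + 2)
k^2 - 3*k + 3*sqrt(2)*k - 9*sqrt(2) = (k - 3)*(k + 3*sqrt(2))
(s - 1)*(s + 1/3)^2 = s^3 - s^2/3 - 5*s/9 - 1/9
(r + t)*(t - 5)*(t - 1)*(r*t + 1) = r^2*t^3 - 6*r^2*t^2 + 5*r^2*t + r*t^4 - 6*r*t^3 + 6*r*t^2 - 6*r*t + 5*r + t^3 - 6*t^2 + 5*t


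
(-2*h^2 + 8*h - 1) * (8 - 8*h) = 16*h^3 - 80*h^2 + 72*h - 8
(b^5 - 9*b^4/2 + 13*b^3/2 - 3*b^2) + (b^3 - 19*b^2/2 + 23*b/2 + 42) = b^5 - 9*b^4/2 + 15*b^3/2 - 25*b^2/2 + 23*b/2 + 42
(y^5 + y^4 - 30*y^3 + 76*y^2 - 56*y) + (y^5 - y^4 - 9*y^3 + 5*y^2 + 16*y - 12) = 2*y^5 - 39*y^3 + 81*y^2 - 40*y - 12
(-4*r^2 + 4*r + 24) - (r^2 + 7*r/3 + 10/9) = -5*r^2 + 5*r/3 + 206/9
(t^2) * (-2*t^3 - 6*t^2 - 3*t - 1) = -2*t^5 - 6*t^4 - 3*t^3 - t^2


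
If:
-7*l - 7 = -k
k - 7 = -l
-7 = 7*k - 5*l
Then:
No Solution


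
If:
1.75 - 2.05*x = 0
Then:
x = 0.85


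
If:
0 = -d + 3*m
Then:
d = 3*m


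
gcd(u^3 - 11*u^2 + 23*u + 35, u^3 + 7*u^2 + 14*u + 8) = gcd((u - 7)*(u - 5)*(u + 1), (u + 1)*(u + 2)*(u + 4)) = u + 1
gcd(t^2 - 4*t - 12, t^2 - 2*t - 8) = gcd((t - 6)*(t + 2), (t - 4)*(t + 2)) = t + 2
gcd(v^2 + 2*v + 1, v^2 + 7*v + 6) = v + 1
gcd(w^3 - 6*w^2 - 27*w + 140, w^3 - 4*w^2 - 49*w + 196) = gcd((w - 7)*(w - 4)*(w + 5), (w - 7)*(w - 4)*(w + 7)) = w^2 - 11*w + 28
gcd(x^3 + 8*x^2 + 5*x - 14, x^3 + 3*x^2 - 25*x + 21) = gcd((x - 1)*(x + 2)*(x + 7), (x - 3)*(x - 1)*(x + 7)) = x^2 + 6*x - 7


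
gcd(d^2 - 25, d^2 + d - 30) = d - 5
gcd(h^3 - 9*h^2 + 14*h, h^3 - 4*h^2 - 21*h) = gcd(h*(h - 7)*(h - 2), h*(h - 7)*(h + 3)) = h^2 - 7*h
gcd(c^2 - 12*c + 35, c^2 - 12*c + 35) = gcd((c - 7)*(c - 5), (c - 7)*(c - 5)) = c^2 - 12*c + 35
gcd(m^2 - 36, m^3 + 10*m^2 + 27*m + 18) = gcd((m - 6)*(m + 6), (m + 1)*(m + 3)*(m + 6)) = m + 6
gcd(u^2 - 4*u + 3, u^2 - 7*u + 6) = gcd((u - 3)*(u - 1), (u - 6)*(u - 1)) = u - 1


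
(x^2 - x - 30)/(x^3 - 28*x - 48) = (x + 5)/(x^2 + 6*x + 8)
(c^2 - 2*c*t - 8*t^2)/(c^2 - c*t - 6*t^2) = (-c + 4*t)/(-c + 3*t)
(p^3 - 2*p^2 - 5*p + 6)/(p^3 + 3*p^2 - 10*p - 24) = (p - 1)/(p + 4)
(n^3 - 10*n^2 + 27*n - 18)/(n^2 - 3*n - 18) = (n^2 - 4*n + 3)/(n + 3)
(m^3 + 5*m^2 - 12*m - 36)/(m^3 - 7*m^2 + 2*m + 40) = (m^2 + 3*m - 18)/(m^2 - 9*m + 20)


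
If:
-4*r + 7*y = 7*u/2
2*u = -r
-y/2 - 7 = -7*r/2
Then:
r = 392/187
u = -196/187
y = 126/187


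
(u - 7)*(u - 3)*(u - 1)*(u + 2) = u^4 - 9*u^3 + 9*u^2 + 41*u - 42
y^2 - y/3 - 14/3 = (y - 7/3)*(y + 2)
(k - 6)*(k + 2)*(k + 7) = k^3 + 3*k^2 - 40*k - 84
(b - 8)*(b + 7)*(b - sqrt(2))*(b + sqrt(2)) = b^4 - b^3 - 58*b^2 + 2*b + 112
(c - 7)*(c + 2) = c^2 - 5*c - 14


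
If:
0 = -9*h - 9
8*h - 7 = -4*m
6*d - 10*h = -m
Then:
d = -55/24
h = -1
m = 15/4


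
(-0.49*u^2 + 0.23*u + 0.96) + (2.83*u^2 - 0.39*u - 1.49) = 2.34*u^2 - 0.16*u - 0.53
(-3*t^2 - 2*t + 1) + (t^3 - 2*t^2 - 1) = t^3 - 5*t^2 - 2*t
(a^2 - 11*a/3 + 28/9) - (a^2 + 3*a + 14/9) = 14/9 - 20*a/3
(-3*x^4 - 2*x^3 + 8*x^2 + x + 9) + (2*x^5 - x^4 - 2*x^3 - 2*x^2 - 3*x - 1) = 2*x^5 - 4*x^4 - 4*x^3 + 6*x^2 - 2*x + 8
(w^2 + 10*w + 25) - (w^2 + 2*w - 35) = 8*w + 60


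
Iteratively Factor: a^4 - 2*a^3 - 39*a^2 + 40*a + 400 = (a - 5)*(a^3 + 3*a^2 - 24*a - 80) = (a - 5)*(a + 4)*(a^2 - a - 20) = (a - 5)*(a + 4)^2*(a - 5)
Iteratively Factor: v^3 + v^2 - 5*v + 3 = (v + 3)*(v^2 - 2*v + 1) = (v - 1)*(v + 3)*(v - 1)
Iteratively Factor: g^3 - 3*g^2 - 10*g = (g - 5)*(g^2 + 2*g) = (g - 5)*(g + 2)*(g)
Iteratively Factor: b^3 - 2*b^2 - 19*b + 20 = (b - 1)*(b^2 - b - 20) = (b - 5)*(b - 1)*(b + 4)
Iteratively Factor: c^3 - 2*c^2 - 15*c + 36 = (c - 3)*(c^2 + c - 12) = (c - 3)^2*(c + 4)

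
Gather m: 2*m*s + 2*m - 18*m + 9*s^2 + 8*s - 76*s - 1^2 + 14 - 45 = m*(2*s - 16) + 9*s^2 - 68*s - 32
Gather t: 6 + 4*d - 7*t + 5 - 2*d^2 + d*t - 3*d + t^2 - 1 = -2*d^2 + d + t^2 + t*(d - 7) + 10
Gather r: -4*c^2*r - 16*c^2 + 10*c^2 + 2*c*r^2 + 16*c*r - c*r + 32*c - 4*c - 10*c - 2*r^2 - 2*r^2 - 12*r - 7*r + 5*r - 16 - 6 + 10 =-6*c^2 + 18*c + r^2*(2*c - 4) + r*(-4*c^2 + 15*c - 14) - 12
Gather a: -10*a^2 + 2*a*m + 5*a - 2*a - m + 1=-10*a^2 + a*(2*m + 3) - m + 1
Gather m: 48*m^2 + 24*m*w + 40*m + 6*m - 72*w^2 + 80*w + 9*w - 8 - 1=48*m^2 + m*(24*w + 46) - 72*w^2 + 89*w - 9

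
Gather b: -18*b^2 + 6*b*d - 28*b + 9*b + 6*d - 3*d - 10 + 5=-18*b^2 + b*(6*d - 19) + 3*d - 5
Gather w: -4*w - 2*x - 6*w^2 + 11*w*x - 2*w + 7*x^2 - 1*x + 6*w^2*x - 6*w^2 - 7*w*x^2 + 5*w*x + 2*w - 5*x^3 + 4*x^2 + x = w^2*(6*x - 12) + w*(-7*x^2 + 16*x - 4) - 5*x^3 + 11*x^2 - 2*x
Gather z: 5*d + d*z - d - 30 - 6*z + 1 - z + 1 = 4*d + z*(d - 7) - 28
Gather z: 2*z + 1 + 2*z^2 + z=2*z^2 + 3*z + 1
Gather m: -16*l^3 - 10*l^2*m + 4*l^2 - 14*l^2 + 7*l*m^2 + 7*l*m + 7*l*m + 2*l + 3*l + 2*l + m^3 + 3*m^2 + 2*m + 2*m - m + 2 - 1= -16*l^3 - 10*l^2 + 7*l + m^3 + m^2*(7*l + 3) + m*(-10*l^2 + 14*l + 3) + 1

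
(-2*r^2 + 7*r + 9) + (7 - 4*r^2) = -6*r^2 + 7*r + 16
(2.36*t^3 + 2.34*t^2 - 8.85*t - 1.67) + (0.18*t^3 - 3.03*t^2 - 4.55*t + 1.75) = 2.54*t^3 - 0.69*t^2 - 13.4*t + 0.0800000000000001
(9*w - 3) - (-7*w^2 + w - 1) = 7*w^2 + 8*w - 2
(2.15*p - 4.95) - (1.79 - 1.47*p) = 3.62*p - 6.74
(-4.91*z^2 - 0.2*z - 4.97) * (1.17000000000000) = -5.7447*z^2 - 0.234*z - 5.8149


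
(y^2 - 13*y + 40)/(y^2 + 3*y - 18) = (y^2 - 13*y + 40)/(y^2 + 3*y - 18)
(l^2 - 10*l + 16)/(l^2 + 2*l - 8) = (l - 8)/(l + 4)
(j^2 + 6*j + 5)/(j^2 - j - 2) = (j + 5)/(j - 2)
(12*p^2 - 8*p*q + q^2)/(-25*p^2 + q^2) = (-12*p^2 + 8*p*q - q^2)/(25*p^2 - q^2)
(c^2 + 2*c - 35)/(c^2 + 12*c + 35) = (c - 5)/(c + 5)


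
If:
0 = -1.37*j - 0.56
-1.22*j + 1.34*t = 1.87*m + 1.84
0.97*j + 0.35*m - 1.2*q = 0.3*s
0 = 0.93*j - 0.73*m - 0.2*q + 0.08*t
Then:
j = -0.41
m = 0.716577540106952*t - 0.71728014364339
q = 0.717342597291073 - 2.21550802139037*t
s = 9.69803921568627*t - 5.02785172463146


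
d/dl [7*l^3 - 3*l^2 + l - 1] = 21*l^2 - 6*l + 1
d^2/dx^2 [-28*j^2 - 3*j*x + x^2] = 2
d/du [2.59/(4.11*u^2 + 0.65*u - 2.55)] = (-21.2898*u - 1.6835)/(4.11*u^2 + 0.65*u - 2.55)^2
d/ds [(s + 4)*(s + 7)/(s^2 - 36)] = (-11*s^2 - 128*s - 396)/(s^4 - 72*s^2 + 1296)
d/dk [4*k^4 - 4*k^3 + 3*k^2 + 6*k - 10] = 16*k^3 - 12*k^2 + 6*k + 6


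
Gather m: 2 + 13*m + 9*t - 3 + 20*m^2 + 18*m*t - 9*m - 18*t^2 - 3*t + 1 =20*m^2 + m*(18*t + 4) - 18*t^2 + 6*t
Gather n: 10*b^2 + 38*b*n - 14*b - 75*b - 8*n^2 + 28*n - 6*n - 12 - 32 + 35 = 10*b^2 - 89*b - 8*n^2 + n*(38*b + 22) - 9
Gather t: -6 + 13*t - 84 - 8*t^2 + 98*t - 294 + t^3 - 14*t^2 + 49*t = t^3 - 22*t^2 + 160*t - 384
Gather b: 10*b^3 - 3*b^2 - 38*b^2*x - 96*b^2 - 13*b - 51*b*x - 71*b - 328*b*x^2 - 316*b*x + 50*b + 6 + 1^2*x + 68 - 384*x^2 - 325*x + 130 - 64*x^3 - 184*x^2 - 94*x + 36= 10*b^3 + b^2*(-38*x - 99) + b*(-328*x^2 - 367*x - 34) - 64*x^3 - 568*x^2 - 418*x + 240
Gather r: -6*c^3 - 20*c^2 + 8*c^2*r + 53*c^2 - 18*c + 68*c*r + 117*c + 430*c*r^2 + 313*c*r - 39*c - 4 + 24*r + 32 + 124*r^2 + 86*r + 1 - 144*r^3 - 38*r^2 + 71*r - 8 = -6*c^3 + 33*c^2 + 60*c - 144*r^3 + r^2*(430*c + 86) + r*(8*c^2 + 381*c + 181) + 21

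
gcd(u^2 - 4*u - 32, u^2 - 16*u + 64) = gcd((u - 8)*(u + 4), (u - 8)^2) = u - 8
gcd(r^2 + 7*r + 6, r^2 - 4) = 1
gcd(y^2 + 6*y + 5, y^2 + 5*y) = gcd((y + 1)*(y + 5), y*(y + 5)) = y + 5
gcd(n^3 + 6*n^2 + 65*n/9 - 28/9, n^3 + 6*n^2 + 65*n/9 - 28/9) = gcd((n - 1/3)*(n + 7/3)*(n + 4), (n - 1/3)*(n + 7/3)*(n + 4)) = n^3 + 6*n^2 + 65*n/9 - 28/9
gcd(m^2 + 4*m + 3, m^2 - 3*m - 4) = m + 1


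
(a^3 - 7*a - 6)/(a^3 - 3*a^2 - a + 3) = (a + 2)/(a - 1)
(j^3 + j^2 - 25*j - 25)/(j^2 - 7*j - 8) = (j^2 - 25)/(j - 8)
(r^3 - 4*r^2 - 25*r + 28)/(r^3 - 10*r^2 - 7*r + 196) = (r - 1)/(r - 7)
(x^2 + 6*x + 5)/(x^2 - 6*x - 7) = (x + 5)/(x - 7)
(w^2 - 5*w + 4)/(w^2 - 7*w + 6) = (w - 4)/(w - 6)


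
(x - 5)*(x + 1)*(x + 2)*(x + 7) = x^4 + 5*x^3 - 27*x^2 - 101*x - 70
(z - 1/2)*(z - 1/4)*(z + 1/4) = z^3 - z^2/2 - z/16 + 1/32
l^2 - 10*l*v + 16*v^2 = (l - 8*v)*(l - 2*v)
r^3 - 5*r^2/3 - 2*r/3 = r*(r - 2)*(r + 1/3)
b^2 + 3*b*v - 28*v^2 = (b - 4*v)*(b + 7*v)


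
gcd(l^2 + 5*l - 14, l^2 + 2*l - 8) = l - 2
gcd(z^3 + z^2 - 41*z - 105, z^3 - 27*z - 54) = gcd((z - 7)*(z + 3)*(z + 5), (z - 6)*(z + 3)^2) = z + 3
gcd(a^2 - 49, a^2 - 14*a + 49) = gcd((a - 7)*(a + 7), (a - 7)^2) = a - 7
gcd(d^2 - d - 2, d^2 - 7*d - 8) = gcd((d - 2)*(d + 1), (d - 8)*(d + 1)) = d + 1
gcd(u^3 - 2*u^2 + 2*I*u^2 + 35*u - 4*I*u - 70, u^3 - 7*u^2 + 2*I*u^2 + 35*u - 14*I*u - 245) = u^2 + 2*I*u + 35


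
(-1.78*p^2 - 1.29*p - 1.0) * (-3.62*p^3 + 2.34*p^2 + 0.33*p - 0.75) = 6.4436*p^5 + 0.504600000000001*p^4 + 0.0140000000000003*p^3 - 1.4307*p^2 + 0.6375*p + 0.75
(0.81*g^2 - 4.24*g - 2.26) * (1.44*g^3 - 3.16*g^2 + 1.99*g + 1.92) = 1.1664*g^5 - 8.6652*g^4 + 11.7559*g^3 + 0.2592*g^2 - 12.6382*g - 4.3392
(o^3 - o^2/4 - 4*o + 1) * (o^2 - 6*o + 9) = o^5 - 25*o^4/4 + 13*o^3/2 + 91*o^2/4 - 42*o + 9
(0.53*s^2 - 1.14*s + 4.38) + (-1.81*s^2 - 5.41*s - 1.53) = -1.28*s^2 - 6.55*s + 2.85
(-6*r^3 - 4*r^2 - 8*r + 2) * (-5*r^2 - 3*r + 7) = 30*r^5 + 38*r^4 + 10*r^3 - 14*r^2 - 62*r + 14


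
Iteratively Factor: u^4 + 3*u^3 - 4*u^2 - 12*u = (u)*(u^3 + 3*u^2 - 4*u - 12) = u*(u + 2)*(u^2 + u - 6) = u*(u - 2)*(u + 2)*(u + 3)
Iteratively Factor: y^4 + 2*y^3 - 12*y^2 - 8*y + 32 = (y + 2)*(y^3 - 12*y + 16) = (y + 2)*(y + 4)*(y^2 - 4*y + 4) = (y - 2)*(y + 2)*(y + 4)*(y - 2)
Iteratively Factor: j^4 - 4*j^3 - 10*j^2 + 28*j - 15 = (j - 5)*(j^3 + j^2 - 5*j + 3) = (j - 5)*(j - 1)*(j^2 + 2*j - 3) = (j - 5)*(j - 1)*(j + 3)*(j - 1)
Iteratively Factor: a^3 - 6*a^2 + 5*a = (a)*(a^2 - 6*a + 5) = a*(a - 1)*(a - 5)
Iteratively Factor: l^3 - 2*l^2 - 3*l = (l)*(l^2 - 2*l - 3) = l*(l + 1)*(l - 3)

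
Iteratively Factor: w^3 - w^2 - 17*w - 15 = (w - 5)*(w^2 + 4*w + 3) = (w - 5)*(w + 1)*(w + 3)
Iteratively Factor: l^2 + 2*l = (l + 2)*(l)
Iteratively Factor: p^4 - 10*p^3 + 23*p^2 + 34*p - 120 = (p - 3)*(p^3 - 7*p^2 + 2*p + 40) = (p - 4)*(p - 3)*(p^2 - 3*p - 10) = (p - 5)*(p - 4)*(p - 3)*(p + 2)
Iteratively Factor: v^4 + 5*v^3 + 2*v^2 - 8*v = (v)*(v^3 + 5*v^2 + 2*v - 8) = v*(v + 2)*(v^2 + 3*v - 4) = v*(v - 1)*(v + 2)*(v + 4)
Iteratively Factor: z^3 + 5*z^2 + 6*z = (z)*(z^2 + 5*z + 6) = z*(z + 3)*(z + 2)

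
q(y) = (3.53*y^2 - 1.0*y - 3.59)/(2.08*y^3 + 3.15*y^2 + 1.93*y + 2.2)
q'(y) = (7.06*y - 1.0)/(2.08*y^3 + 3.15*y^2 + 1.93*y + 2.2) + (-6.24*y^2 - 6.3*y - 1.93)*(3.53*y^2 - 1.0*y - 3.59)/(2.08*y^3 + 3.15*y^2 + 1.93*y + 2.2)^2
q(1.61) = 0.18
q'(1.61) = 0.24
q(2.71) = 0.27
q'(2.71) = 0.01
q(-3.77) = -0.70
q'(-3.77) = -0.27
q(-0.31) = -1.60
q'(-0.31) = -1.23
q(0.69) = -0.45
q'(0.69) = 1.41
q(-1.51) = -8.61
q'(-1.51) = -65.69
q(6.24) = 0.20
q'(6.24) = -0.02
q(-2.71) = -1.18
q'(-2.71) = -0.75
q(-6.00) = -0.38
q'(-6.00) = -0.08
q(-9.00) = -0.23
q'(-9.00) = -0.03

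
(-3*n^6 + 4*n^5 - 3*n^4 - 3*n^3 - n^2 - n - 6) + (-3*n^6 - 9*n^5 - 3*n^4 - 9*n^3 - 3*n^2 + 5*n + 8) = -6*n^6 - 5*n^5 - 6*n^4 - 12*n^3 - 4*n^2 + 4*n + 2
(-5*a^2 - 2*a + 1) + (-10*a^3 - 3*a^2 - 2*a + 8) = -10*a^3 - 8*a^2 - 4*a + 9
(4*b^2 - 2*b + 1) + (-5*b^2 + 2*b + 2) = 3 - b^2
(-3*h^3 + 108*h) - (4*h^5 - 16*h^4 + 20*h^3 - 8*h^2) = -4*h^5 + 16*h^4 - 23*h^3 + 8*h^2 + 108*h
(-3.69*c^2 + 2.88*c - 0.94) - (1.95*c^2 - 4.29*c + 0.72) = -5.64*c^2 + 7.17*c - 1.66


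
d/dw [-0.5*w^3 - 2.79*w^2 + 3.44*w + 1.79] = -1.5*w^2 - 5.58*w + 3.44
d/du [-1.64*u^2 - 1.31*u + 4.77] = -3.28*u - 1.31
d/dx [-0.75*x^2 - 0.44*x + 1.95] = -1.5*x - 0.44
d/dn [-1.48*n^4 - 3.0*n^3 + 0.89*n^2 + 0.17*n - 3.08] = -5.92*n^3 - 9.0*n^2 + 1.78*n + 0.17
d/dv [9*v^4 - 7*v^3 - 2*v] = 36*v^3 - 21*v^2 - 2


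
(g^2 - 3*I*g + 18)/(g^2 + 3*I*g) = (g - 6*I)/g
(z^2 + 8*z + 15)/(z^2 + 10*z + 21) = (z + 5)/(z + 7)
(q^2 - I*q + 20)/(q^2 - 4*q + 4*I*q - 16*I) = (q - 5*I)/(q - 4)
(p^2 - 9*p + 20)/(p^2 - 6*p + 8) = (p - 5)/(p - 2)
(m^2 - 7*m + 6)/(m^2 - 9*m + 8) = (m - 6)/(m - 8)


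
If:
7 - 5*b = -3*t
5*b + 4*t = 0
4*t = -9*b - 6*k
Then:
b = 4/5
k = -8/15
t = -1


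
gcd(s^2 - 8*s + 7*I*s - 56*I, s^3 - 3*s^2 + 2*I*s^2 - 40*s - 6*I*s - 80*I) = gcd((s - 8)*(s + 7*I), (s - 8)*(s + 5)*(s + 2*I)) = s - 8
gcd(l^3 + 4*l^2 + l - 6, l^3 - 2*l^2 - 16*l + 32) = 1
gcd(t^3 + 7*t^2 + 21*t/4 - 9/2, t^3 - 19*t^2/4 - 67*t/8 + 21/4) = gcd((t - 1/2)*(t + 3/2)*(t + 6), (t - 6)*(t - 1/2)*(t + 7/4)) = t - 1/2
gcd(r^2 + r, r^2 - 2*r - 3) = r + 1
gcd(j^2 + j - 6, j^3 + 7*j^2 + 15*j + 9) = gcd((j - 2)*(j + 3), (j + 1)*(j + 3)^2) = j + 3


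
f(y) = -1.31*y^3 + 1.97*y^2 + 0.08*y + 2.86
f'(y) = -3.93*y^2 + 3.94*y + 0.08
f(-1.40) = 10.20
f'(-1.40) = -13.14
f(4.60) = -82.60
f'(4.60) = -64.95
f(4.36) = -67.92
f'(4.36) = -57.45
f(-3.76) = 100.05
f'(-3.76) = -70.30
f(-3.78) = 101.46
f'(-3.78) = -70.97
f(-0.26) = 3.00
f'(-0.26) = -1.21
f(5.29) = -135.52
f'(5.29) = -89.05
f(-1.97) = 20.36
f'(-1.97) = -22.93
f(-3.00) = 55.72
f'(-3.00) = -47.11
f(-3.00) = 55.72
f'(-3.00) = -47.11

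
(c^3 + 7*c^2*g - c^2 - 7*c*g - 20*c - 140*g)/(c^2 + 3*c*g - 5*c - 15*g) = (c^2 + 7*c*g + 4*c + 28*g)/(c + 3*g)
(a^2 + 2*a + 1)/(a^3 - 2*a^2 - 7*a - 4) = 1/(a - 4)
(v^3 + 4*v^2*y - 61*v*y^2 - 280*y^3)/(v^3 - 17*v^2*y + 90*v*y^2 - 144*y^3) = (v^2 + 12*v*y + 35*y^2)/(v^2 - 9*v*y + 18*y^2)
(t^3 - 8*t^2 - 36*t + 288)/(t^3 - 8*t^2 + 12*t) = (t^2 - 2*t - 48)/(t*(t - 2))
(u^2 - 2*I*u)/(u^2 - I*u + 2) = u/(u + I)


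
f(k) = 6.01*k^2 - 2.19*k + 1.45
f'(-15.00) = -182.49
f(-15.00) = 1386.55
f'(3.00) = 33.87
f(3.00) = 48.97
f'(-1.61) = -21.54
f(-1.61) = 20.55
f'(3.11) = 35.19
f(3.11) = 52.77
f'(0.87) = 8.27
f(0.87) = 4.09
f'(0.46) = 3.34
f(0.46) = 1.71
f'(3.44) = 39.16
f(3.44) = 65.04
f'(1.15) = 11.63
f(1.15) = 6.88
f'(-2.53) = -32.60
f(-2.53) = 45.46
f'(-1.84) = -24.31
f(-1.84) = 25.83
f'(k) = 12.02*k - 2.19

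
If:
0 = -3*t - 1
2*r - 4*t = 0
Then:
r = -2/3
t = -1/3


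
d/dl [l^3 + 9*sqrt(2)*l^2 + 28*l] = 3*l^2 + 18*sqrt(2)*l + 28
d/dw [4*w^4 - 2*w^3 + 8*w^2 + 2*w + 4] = 16*w^3 - 6*w^2 + 16*w + 2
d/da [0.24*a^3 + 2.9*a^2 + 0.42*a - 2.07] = 0.72*a^2 + 5.8*a + 0.42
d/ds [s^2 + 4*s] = 2*s + 4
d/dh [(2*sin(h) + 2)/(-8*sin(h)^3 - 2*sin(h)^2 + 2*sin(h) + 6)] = (8*sin(h)^3 + 13*sin(h)^2 + 2*sin(h) + 2)*cos(h)/(4*sin(h)^3 + sin(h)^2 - sin(h) - 3)^2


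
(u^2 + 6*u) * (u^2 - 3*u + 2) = u^4 + 3*u^3 - 16*u^2 + 12*u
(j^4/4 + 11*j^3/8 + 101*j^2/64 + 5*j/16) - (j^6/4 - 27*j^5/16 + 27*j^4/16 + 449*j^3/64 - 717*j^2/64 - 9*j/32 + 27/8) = -j^6/4 + 27*j^5/16 - 23*j^4/16 - 361*j^3/64 + 409*j^2/32 + 19*j/32 - 27/8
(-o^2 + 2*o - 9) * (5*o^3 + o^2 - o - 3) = -5*o^5 + 9*o^4 - 42*o^3 - 8*o^2 + 3*o + 27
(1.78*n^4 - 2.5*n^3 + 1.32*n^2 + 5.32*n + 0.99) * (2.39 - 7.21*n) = -12.8338*n^5 + 22.2792*n^4 - 15.4922*n^3 - 35.2024*n^2 + 5.5769*n + 2.3661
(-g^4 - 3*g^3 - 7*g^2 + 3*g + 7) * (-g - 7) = g^5 + 10*g^4 + 28*g^3 + 46*g^2 - 28*g - 49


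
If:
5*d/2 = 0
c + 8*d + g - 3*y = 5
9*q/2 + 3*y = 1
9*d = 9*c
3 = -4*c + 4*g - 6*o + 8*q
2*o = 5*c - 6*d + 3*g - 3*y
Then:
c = 0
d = 0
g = -33/17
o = 19/34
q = 30/17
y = -118/51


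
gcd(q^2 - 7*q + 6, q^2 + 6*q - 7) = q - 1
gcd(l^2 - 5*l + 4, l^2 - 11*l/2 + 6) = l - 4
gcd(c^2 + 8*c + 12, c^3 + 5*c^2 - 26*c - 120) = c + 6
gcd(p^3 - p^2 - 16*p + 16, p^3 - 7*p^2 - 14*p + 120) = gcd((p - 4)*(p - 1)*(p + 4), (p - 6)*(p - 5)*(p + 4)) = p + 4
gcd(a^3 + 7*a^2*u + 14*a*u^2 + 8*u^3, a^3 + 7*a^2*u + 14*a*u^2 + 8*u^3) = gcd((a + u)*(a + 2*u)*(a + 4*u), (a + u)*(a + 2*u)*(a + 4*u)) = a^3 + 7*a^2*u + 14*a*u^2 + 8*u^3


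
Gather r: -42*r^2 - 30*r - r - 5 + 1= -42*r^2 - 31*r - 4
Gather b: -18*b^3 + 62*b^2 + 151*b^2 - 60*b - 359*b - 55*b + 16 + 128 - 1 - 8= -18*b^3 + 213*b^2 - 474*b + 135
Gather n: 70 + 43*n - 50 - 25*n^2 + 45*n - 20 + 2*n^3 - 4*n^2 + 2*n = 2*n^3 - 29*n^2 + 90*n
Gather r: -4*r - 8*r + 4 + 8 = 12 - 12*r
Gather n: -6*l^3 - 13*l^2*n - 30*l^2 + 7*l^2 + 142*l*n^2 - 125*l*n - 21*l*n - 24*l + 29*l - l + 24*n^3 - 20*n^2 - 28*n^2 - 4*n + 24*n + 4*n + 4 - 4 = -6*l^3 - 23*l^2 + 4*l + 24*n^3 + n^2*(142*l - 48) + n*(-13*l^2 - 146*l + 24)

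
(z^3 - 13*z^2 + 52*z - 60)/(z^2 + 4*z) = (z^3 - 13*z^2 + 52*z - 60)/(z*(z + 4))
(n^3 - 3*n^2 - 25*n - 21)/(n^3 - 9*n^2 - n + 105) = (n + 1)/(n - 5)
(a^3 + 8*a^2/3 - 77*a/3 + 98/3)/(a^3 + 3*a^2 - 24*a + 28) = (a - 7/3)/(a - 2)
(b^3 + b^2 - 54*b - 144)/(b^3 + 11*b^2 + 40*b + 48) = (b^2 - 2*b - 48)/(b^2 + 8*b + 16)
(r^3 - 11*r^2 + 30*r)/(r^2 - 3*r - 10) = r*(r - 6)/(r + 2)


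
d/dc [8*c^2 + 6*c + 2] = 16*c + 6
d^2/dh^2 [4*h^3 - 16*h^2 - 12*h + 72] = 24*h - 32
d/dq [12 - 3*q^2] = -6*q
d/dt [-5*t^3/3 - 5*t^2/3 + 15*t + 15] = -5*t^2 - 10*t/3 + 15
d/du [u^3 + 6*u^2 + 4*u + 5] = 3*u^2 + 12*u + 4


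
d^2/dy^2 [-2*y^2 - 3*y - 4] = -4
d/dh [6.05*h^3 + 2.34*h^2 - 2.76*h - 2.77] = 18.15*h^2 + 4.68*h - 2.76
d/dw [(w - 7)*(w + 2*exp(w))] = w + (w - 7)*(2*exp(w) + 1) + 2*exp(w)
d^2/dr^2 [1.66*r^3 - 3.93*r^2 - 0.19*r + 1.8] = 9.96*r - 7.86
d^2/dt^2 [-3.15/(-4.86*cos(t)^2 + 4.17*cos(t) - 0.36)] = (-297.60696*(1 - cos(t)^2)^2 + 191.51559*cos(t)^3 - 181.533555*cos(t)^2 - 387.75996*cos(t) + 396.13455)/(4.86*cos(t)^2 - 4.17*cos(t) + 0.36)^3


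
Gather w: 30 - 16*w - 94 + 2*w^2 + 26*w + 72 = 2*w^2 + 10*w + 8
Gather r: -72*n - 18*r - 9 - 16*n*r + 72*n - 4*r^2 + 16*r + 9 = -4*r^2 + r*(-16*n - 2)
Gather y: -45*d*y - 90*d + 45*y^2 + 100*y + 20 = -90*d + 45*y^2 + y*(100 - 45*d) + 20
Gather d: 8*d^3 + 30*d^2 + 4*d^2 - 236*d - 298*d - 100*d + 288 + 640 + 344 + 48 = 8*d^3 + 34*d^2 - 634*d + 1320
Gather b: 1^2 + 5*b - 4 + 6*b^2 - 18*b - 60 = 6*b^2 - 13*b - 63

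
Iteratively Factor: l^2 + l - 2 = (l + 2)*(l - 1)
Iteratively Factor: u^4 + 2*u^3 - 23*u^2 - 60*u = (u)*(u^3 + 2*u^2 - 23*u - 60) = u*(u + 4)*(u^2 - 2*u - 15) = u*(u - 5)*(u + 4)*(u + 3)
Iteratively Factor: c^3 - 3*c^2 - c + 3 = (c + 1)*(c^2 - 4*c + 3) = (c - 3)*(c + 1)*(c - 1)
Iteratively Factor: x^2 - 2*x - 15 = (x + 3)*(x - 5)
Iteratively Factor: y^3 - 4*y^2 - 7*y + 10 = (y - 1)*(y^2 - 3*y - 10) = (y - 1)*(y + 2)*(y - 5)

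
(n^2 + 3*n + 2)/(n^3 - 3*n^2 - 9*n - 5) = (n + 2)/(n^2 - 4*n - 5)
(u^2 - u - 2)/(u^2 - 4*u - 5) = (u - 2)/(u - 5)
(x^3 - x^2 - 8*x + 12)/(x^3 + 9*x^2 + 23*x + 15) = (x^2 - 4*x + 4)/(x^2 + 6*x + 5)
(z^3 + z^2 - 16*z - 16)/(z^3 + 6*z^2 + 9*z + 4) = (z - 4)/(z + 1)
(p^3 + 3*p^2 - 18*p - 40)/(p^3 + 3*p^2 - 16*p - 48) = (p^2 + 7*p + 10)/(p^2 + 7*p + 12)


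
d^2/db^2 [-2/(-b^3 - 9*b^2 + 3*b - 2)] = 12*(-(b + 3)*(b^3 + 9*b^2 - 3*b + 2) + 3*(b^2 + 6*b - 1)^2)/(b^3 + 9*b^2 - 3*b + 2)^3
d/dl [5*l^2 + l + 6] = 10*l + 1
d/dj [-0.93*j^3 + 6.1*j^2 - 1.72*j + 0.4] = -2.79*j^2 + 12.2*j - 1.72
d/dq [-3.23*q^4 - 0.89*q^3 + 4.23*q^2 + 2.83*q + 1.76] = -12.92*q^3 - 2.67*q^2 + 8.46*q + 2.83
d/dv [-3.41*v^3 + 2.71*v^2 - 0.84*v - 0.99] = -10.23*v^2 + 5.42*v - 0.84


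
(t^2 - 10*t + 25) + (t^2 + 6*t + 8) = 2*t^2 - 4*t + 33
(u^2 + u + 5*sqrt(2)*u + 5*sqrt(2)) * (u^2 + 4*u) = u^4 + 5*u^3 + 5*sqrt(2)*u^3 + 4*u^2 + 25*sqrt(2)*u^2 + 20*sqrt(2)*u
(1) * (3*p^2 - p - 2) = 3*p^2 - p - 2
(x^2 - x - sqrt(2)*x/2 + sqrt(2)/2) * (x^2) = x^4 - x^3 - sqrt(2)*x^3/2 + sqrt(2)*x^2/2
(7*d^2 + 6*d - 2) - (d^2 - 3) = 6*d^2 + 6*d + 1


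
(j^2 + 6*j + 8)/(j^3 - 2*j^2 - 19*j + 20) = (j + 2)/(j^2 - 6*j + 5)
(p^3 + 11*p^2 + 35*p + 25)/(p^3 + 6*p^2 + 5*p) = (p + 5)/p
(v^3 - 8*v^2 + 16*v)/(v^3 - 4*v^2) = (v - 4)/v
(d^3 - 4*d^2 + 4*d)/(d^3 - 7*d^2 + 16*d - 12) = d/(d - 3)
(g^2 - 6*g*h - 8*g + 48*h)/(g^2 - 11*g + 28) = (g^2 - 6*g*h - 8*g + 48*h)/(g^2 - 11*g + 28)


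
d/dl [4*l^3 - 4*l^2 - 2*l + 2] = 12*l^2 - 8*l - 2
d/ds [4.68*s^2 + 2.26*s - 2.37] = 9.36*s + 2.26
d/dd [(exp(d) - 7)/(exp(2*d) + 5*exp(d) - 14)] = (-(exp(d) - 7)*(2*exp(d) + 5) + exp(2*d) + 5*exp(d) - 14)*exp(d)/(exp(2*d) + 5*exp(d) - 14)^2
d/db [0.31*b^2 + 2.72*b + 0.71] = 0.62*b + 2.72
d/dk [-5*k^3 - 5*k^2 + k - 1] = -15*k^2 - 10*k + 1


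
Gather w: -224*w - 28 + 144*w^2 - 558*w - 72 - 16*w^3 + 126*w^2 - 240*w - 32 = -16*w^3 + 270*w^2 - 1022*w - 132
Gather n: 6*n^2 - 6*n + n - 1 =6*n^2 - 5*n - 1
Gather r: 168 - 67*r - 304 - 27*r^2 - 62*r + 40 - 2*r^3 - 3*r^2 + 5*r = -2*r^3 - 30*r^2 - 124*r - 96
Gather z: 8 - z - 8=-z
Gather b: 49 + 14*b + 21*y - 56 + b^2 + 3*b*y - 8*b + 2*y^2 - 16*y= b^2 + b*(3*y + 6) + 2*y^2 + 5*y - 7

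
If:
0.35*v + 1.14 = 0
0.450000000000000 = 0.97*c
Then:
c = 0.46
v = -3.26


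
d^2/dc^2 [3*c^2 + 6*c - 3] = 6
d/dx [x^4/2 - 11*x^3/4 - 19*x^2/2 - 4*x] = 2*x^3 - 33*x^2/4 - 19*x - 4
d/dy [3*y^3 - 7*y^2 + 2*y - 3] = 9*y^2 - 14*y + 2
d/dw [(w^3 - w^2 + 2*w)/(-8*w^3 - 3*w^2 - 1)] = (-11*w^4 + 32*w^3 + 3*w^2 + 2*w - 2)/(64*w^6 + 48*w^5 + 9*w^4 + 16*w^3 + 6*w^2 + 1)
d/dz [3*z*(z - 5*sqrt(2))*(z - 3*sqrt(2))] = 9*z^2 - 48*sqrt(2)*z + 90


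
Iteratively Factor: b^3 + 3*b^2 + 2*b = (b)*(b^2 + 3*b + 2) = b*(b + 2)*(b + 1)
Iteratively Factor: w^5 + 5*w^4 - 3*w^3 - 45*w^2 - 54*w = (w)*(w^4 + 5*w^3 - 3*w^2 - 45*w - 54) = w*(w - 3)*(w^3 + 8*w^2 + 21*w + 18) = w*(w - 3)*(w + 2)*(w^2 + 6*w + 9) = w*(w - 3)*(w + 2)*(w + 3)*(w + 3)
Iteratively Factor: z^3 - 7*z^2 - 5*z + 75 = (z + 3)*(z^2 - 10*z + 25) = (z - 5)*(z + 3)*(z - 5)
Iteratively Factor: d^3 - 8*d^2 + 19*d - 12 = (d - 1)*(d^2 - 7*d + 12) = (d - 3)*(d - 1)*(d - 4)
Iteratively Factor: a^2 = (a)*(a)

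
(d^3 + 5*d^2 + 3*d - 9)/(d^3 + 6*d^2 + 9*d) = (d - 1)/d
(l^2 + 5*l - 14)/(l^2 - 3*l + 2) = (l + 7)/(l - 1)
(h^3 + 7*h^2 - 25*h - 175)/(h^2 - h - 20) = (h^2 + 12*h + 35)/(h + 4)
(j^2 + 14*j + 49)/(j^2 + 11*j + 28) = (j + 7)/(j + 4)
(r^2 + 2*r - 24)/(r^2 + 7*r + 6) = (r - 4)/(r + 1)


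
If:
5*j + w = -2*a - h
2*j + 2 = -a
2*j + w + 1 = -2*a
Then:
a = 1 - w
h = 11/2 - 3*w/2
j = w/2 - 3/2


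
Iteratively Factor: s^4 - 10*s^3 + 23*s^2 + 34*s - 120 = (s - 5)*(s^3 - 5*s^2 - 2*s + 24) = (s - 5)*(s - 4)*(s^2 - s - 6) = (s - 5)*(s - 4)*(s + 2)*(s - 3)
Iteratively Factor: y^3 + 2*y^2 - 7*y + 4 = (y - 1)*(y^2 + 3*y - 4) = (y - 1)*(y + 4)*(y - 1)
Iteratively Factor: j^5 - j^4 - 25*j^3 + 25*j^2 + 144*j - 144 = (j + 4)*(j^4 - 5*j^3 - 5*j^2 + 45*j - 36) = (j - 3)*(j + 4)*(j^3 - 2*j^2 - 11*j + 12) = (j - 3)*(j + 3)*(j + 4)*(j^2 - 5*j + 4) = (j - 3)*(j - 1)*(j + 3)*(j + 4)*(j - 4)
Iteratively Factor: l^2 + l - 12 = (l + 4)*(l - 3)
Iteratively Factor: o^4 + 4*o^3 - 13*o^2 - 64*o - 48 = (o + 4)*(o^3 - 13*o - 12) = (o + 3)*(o + 4)*(o^2 - 3*o - 4) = (o - 4)*(o + 3)*(o + 4)*(o + 1)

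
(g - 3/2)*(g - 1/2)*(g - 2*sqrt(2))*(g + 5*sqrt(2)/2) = g^4 - 2*g^3 + sqrt(2)*g^3/2 - 37*g^2/4 - sqrt(2)*g^2 + 3*sqrt(2)*g/8 + 20*g - 15/2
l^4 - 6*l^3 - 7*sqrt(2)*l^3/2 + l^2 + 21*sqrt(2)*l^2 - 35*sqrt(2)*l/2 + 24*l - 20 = (l - 5)*(l - 1)*(l - 4*sqrt(2))*(l + sqrt(2)/2)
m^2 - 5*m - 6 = (m - 6)*(m + 1)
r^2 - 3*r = r*(r - 3)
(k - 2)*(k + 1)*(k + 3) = k^3 + 2*k^2 - 5*k - 6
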